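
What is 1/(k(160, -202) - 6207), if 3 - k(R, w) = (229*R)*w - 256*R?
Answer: 1/7436036 ≈ 1.3448e-7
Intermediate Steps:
k(R, w) = 3 + 256*R - 229*R*w (k(R, w) = 3 - ((229*R)*w - 256*R) = 3 - (229*R*w - 256*R) = 3 - (-256*R + 229*R*w) = 3 + (256*R - 229*R*w) = 3 + 256*R - 229*R*w)
1/(k(160, -202) - 6207) = 1/((3 + 256*160 - 229*160*(-202)) - 6207) = 1/((3 + 40960 + 7401280) - 6207) = 1/(7442243 - 6207) = 1/7436036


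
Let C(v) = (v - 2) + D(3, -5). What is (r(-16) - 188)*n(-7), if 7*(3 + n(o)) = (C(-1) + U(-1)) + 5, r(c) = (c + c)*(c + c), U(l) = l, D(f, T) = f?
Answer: -14212/7 ≈ -2030.3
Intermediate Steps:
C(v) = 1 + v (C(v) = (v - 2) + 3 = (-2 + v) + 3 = 1 + v)
r(c) = 4*c² (r(c) = (2*c)*(2*c) = 4*c²)
n(o) = -17/7 (n(o) = -3 + (((1 - 1) - 1) + 5)/7 = -3 + ((0 - 1) + 5)/7 = -3 + (-1 + 5)/7 = -3 + (⅐)*4 = -3 + 4/7 = -17/7)
(r(-16) - 188)*n(-7) = (4*(-16)² - 188)*(-17/7) = (4*256 - 188)*(-17/7) = (1024 - 188)*(-17/7) = 836*(-17/7) = -14212/7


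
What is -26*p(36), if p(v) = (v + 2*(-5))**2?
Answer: -17576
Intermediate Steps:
p(v) = (-10 + v)**2 (p(v) = (v - 10)**2 = (-10 + v)**2)
-26*p(36) = -26*(-10 + 36)**2 = -26*26**2 = -26*676 = -17576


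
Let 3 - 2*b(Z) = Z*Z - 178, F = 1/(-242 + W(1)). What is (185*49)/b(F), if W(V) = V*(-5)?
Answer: 553046585/5521314 ≈ 100.17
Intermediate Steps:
W(V) = -5*V
F = -1/247 (F = 1/(-242 - 5*1) = 1/(-242 - 5) = 1/(-247) = -1/247 ≈ -0.0040486)
b(Z) = 181/2 - Z²/2 (b(Z) = 3/2 - (Z*Z - 178)/2 = 3/2 - (Z² - 178)/2 = 3/2 - (-178 + Z²)/2 = 3/2 + (89 - Z²/2) = 181/2 - Z²/2)
(185*49)/b(F) = (185*49)/(181/2 - (-1/247)²/2) = 9065/(181/2 - ½*1/61009) = 9065/(181/2 - 1/122018) = 9065/(5521314/61009) = 9065*(61009/5521314) = 553046585/5521314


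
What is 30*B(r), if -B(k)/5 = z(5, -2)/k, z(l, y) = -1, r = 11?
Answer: 150/11 ≈ 13.636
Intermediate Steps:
B(k) = 5/k (B(k) = -(-5)/k = 5/k)
30*B(r) = 30*(5/11) = 150/11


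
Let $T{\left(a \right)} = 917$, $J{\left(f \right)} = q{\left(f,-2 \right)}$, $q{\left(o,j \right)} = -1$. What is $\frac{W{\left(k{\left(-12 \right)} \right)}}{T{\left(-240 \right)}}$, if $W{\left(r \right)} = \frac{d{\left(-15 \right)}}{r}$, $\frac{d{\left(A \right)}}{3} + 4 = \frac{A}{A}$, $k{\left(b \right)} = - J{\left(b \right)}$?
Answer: $- \frac{9}{917} \approx -0.0098146$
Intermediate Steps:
$J{\left(f \right)} = -1$
$k{\left(b \right)} = 1$ ($k{\left(b \right)} = \left(-1\right) \left(-1\right) = 1$)
$d{\left(A \right)} = -9$ ($d{\left(A \right)} = -12 + 3 \frac{A}{A} = -12 + 3 \cdot 1 = -12 + 3 = -9$)
$W{\left(r \right)} = - \frac{9}{r}$
$\frac{W{\left(k{\left(-12 \right)} \right)}}{T{\left(-240 \right)}} = \frac{\left(-9\right) 1^{-1}}{917} = \left(-9\right) 1 \cdot \frac{1}{917} = \left(-9\right) \frac{1}{917} = - \frac{9}{917}$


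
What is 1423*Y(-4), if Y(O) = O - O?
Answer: 0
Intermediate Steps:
Y(O) = 0
1423*Y(-4) = 1423*0 = 0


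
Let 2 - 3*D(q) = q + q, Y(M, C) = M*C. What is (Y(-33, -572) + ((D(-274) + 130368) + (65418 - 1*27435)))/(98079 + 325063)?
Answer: 562231/1269426 ≈ 0.44290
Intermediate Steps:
Y(M, C) = C*M
D(q) = ⅔ - 2*q/3 (D(q) = ⅔ - (q + q)/3 = ⅔ - 2*q/3)
(Y(-33, -572) + ((D(-274) + 130368) + (65418 - 1*27435)))/(98079 + 325063) = (-572*(-33) + (((⅔ - ⅔*(-274)) + 130368) + (65418 - 1*27435)))/(98079 + 325063) = (18876 + (((⅔ + 548/3) + 130368) + (65418 - 27435)))/423142 = (18876 + ((550/3 + 130368) + 37983))*(1/423142) = (18876 + (391654/3 + 37983))*(1/423142) = (18876 + 505603/3)*(1/423142) = (562231/3)*(1/423142) = 562231/1269426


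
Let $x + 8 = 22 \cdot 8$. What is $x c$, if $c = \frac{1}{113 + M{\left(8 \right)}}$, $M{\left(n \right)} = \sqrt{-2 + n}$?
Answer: $\frac{18984}{12763} - \frac{168 \sqrt{6}}{12763} \approx 1.4552$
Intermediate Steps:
$x = 168$ ($x = -8 + 22 \cdot 8 = -8 + 176 = 168$)
$c = \frac{1}{113 + \sqrt{6}}$ ($c = \frac{1}{113 + \sqrt{-2 + 8}} = \frac{1}{113 + \sqrt{6}} \approx 0.0086618$)
$x c = 168 \left(\frac{113}{12763} - \frac{\sqrt{6}}{12763}\right) = \frac{18984}{12763} - \frac{168 \sqrt{6}}{12763}$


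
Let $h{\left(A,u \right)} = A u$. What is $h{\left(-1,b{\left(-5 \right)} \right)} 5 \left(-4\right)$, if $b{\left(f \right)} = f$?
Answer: $-100$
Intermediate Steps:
$h{\left(-1,b{\left(-5 \right)} \right)} 5 \left(-4\right) = \left(-1\right) \left(-5\right) 5 \left(-4\right) = 5 \left(-20\right) = -100$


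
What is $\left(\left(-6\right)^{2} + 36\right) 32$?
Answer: $2304$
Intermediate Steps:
$\left(\left(-6\right)^{2} + 36\right) 32 = \left(36 + 36\right) 32 = 72 \cdot 32 = 2304$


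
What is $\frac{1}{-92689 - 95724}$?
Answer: $- \frac{1}{188413} \approx -5.3075 \cdot 10^{-6}$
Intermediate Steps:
$\frac{1}{-92689 - 95724} = \frac{1}{-188413} = - \frac{1}{188413}$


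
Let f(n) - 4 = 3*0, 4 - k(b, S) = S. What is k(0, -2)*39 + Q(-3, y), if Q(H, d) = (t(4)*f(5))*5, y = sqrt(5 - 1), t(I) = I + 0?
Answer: 314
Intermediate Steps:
k(b, S) = 4 - S
t(I) = I
y = 2 (y = sqrt(4) = 2)
f(n) = 4 (f(n) = 4 + 3*0 = 4 + 0 = 4)
Q(H, d) = 80 (Q(H, d) = (4*4)*5 = 16*5 = 80)
k(0, -2)*39 + Q(-3, y) = (4 - 1*(-2))*39 + 80 = (4 + 2)*39 + 80 = 6*39 + 80 = 234 + 80 = 314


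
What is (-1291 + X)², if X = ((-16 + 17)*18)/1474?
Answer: 905272325764/543169 ≈ 1.6667e+6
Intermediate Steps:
X = 9/737 (X = (1*18)*(1/1474) = 18*(1/1474) = 9/737 ≈ 0.012212)
(-1291 + X)² = (-1291 + 9/737)² = (-951458/737)² = 905272325764/543169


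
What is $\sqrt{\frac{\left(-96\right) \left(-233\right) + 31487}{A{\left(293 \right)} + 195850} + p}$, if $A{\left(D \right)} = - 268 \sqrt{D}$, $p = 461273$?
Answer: $\sqrt{461273 + \frac{53855}{195850 - 268 \sqrt{293}}} \approx 679.17$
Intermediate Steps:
$\sqrt{\frac{\left(-96\right) \left(-233\right) + 31487}{A{\left(293 \right)} + 195850} + p} = \sqrt{\frac{\left(-96\right) \left(-233\right) + 31487}{- 268 \sqrt{293} + 195850} + 461273} = \sqrt{\frac{22368 + 31487}{195850 - 268 \sqrt{293}} + 461273} = \sqrt{\frac{53855}{195850 - 268 \sqrt{293}} + 461273} = \sqrt{461273 + \frac{53855}{195850 - 268 \sqrt{293}}}$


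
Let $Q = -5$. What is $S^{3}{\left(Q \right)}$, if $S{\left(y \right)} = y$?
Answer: $-125$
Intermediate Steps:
$S^{3}{\left(Q \right)} = \left(-5\right)^{3} = -125$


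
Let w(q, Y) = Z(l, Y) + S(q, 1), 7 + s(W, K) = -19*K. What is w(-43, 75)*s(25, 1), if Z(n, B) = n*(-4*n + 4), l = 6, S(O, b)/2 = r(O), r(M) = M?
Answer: 5356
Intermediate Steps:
S(O, b) = 2*O
s(W, K) = -7 - 19*K
Z(n, B) = n*(4 - 4*n)
w(q, Y) = -120 + 2*q (w(q, Y) = 4*6*(1 - 1*6) + 2*q = 4*6*(1 - 6) + 2*q = 4*6*(-5) + 2*q = -120 + 2*q)
w(-43, 75)*s(25, 1) = (-120 + 2*(-43))*(-7 - 19*1) = (-120 - 86)*(-7 - 19) = -206*(-26) = 5356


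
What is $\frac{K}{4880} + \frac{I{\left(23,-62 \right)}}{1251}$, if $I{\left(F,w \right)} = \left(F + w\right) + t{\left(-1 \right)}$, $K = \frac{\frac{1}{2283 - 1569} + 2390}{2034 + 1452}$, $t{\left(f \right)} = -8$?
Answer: $- \frac{21064562027}{562780397760} \approx -0.037429$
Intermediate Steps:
$K = \frac{1706461}{2489004}$ ($K = \frac{\frac{1}{714} + 2390}{3486} = \left(\frac{1}{714} + 2390\right) \frac{1}{3486} = \frac{1706461}{714} \cdot \frac{1}{3486} = \frac{1706461}{2489004} \approx 0.6856$)
$I{\left(F,w \right)} = -8 + F + w$ ($I{\left(F,w \right)} = \left(F + w\right) - 8 = -8 + F + w$)
$\frac{K}{4880} + \frac{I{\left(23,-62 \right)}}{1251} = \frac{1706461}{2489004 \cdot 4880} + \frac{-8 + 23 - 62}{1251} = \frac{1706461}{2489004} \cdot \frac{1}{4880} - \frac{47}{1251} = \frac{1706461}{12146339520} - \frac{47}{1251} = - \frac{21064562027}{562780397760}$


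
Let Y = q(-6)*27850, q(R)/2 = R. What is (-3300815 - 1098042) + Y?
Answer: -4733057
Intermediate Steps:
q(R) = 2*R
Y = -334200 (Y = (2*(-6))*27850 = -12*27850 = -334200)
(-3300815 - 1098042) + Y = (-3300815 - 1098042) - 334200 = -4398857 - 334200 = -4733057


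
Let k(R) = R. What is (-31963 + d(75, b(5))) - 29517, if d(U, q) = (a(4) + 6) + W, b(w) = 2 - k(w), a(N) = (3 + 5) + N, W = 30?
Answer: -61432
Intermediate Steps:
a(N) = 8 + N
b(w) = 2 - w
d(U, q) = 48 (d(U, q) = ((8 + 4) + 6) + 30 = (12 + 6) + 30 = 18 + 30 = 48)
(-31963 + d(75, b(5))) - 29517 = (-31963 + 48) - 29517 = -31915 - 29517 = -61432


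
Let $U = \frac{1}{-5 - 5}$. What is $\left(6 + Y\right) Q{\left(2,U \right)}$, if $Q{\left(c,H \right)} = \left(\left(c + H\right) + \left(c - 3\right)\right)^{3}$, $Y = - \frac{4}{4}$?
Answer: $\frac{729}{200} \approx 3.645$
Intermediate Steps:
$Y = -1$ ($Y = \left(-4\right) \frac{1}{4} = -1$)
$U = - \frac{1}{10}$ ($U = \frac{1}{-10} = - \frac{1}{10} \approx -0.1$)
$Q{\left(c,H \right)} = \left(-3 + H + 2 c\right)^{3}$ ($Q{\left(c,H \right)} = \left(\left(H + c\right) + \left(-3 + c\right)\right)^{3} = \left(-3 + H + 2 c\right)^{3}$)
$\left(6 + Y\right) Q{\left(2,U \right)} = \left(6 - 1\right) \left(-3 - \frac{1}{10} + 2 \cdot 2\right)^{3} = 5 \left(-3 - \frac{1}{10} + 4\right)^{3} = 5 \left(\frac{9}{10}\right)^{3} = 5 \cdot \frac{729}{1000} = \frac{729}{200}$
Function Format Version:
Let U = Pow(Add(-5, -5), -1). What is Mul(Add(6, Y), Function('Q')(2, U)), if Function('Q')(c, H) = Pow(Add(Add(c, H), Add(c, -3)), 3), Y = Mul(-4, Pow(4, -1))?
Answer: Rational(729, 200) ≈ 3.6450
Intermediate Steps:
Y = -1 (Y = Mul(-4, Rational(1, 4)) = -1)
U = Rational(-1, 10) (U = Pow(-10, -1) = Rational(-1, 10) ≈ -0.10000)
Function('Q')(c, H) = Pow(Add(-3, H, Mul(2, c)), 3) (Function('Q')(c, H) = Pow(Add(Add(H, c), Add(-3, c)), 3) = Pow(Add(-3, H, Mul(2, c)), 3))
Mul(Add(6, Y), Function('Q')(2, U)) = Mul(Add(6, -1), Pow(Add(-3, Rational(-1, 10), Mul(2, 2)), 3)) = Mul(5, Pow(Add(-3, Rational(-1, 10), 4), 3)) = Mul(5, Pow(Rational(9, 10), 3)) = Mul(5, Rational(729, 1000)) = Rational(729, 200)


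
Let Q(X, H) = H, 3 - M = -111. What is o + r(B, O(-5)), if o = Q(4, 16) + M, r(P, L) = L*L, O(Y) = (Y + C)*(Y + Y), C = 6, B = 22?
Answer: 230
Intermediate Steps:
M = 114 (M = 3 - 1*(-111) = 3 + 111 = 114)
O(Y) = 2*Y*(6 + Y) (O(Y) = (Y + 6)*(Y + Y) = (6 + Y)*(2*Y) = 2*Y*(6 + Y))
r(P, L) = L²
o = 130 (o = 16 + 114 = 130)
o + r(B, O(-5)) = 130 + (2*(-5)*(6 - 5))² = 130 + (2*(-5)*1)² = 130 + (-10)² = 130 + 100 = 230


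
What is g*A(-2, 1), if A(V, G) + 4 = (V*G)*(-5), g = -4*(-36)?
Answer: 864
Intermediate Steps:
g = 144
A(V, G) = -4 - 5*G*V (A(V, G) = -4 + (V*G)*(-5) = -4 + (G*V)*(-5) = -4 - 5*G*V)
g*A(-2, 1) = 144*(-4 - 5*1*(-2)) = 144*(-4 + 10) = 144*6 = 864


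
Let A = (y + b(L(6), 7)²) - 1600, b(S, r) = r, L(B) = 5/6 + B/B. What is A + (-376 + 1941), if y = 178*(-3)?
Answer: -520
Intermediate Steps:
L(B) = 11/6 (L(B) = 5*(⅙) + 1 = ⅚ + 1 = 11/6)
y = -534
A = -2085 (A = (-534 + 7²) - 1600 = (-534 + 49) - 1600 = -485 - 1600 = -2085)
A + (-376 + 1941) = -2085 + (-376 + 1941) = -2085 + 1565 = -520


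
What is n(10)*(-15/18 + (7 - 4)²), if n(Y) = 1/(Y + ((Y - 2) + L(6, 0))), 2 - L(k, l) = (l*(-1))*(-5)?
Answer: 49/120 ≈ 0.40833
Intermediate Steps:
L(k, l) = 2 - 5*l (L(k, l) = 2 - l*(-1)*(-5) = 2 - (-l)*(-5) = 2 - 5*l)
n(Y) = 1/(2*Y) (n(Y) = 1/(Y + ((Y - 2) + (2 - 5*0))) = 1/(Y + ((-2 + Y) + (2 + 0))) = 1/(Y + ((-2 + Y) + 2)) = 1/(Y + Y) = 1/(2*Y))
n(10)*(-15/18 + (7 - 4)²) = ((½)/10)*(-15/18 + (7 - 4)²) = ((½)*(⅒))*(-15*1/18 + 3²) = (-⅚ + 9)/20 = (1/20)*(49/6) = 49/120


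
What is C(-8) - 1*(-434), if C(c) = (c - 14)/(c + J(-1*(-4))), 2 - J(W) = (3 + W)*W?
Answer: 7389/17 ≈ 434.65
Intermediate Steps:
J(W) = 2 - W*(3 + W) (J(W) = 2 - (3 + W)*W = 2 - W*(3 + W))
C(c) = (-14 + c)/(-26 + c) (C(c) = (c - 14)/(c + (2 - (-1*(-4))² - (-3)*(-4))) = (-14 + c)/(c + (2 - 1*4² - 3*4)) = (-14 + c)/(c + (2 - 1*16 - 12)) = (-14 + c)/(c + (2 - 16 - 12)) = (-14 + c)/(c - 26) = (-14 + c)/(-26 + c))
C(-8) - 1*(-434) = (-14 - 8)/(-26 - 8) - 1*(-434) = -22/(-34) + 434 = -1/34*(-22) + 434 = 11/17 + 434 = 7389/17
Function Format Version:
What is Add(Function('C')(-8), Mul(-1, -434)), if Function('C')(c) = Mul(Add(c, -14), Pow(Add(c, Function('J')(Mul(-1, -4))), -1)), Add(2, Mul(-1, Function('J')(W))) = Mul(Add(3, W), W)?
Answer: Rational(7389, 17) ≈ 434.65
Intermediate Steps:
Function('J')(W) = Add(2, Mul(-1, W, Add(3, W))) (Function('J')(W) = Add(2, Mul(-1, Mul(Add(3, W), W))) = Add(2, Mul(-1, Mul(W, Add(3, W)))) = Add(2, Mul(-1, W, Add(3, W))))
Function('C')(c) = Mul(Pow(Add(-26, c), -1), Add(-14, c)) (Function('C')(c) = Mul(Add(c, -14), Pow(Add(c, Add(2, Mul(-1, Pow(Mul(-1, -4), 2)), Mul(-3, Mul(-1, -4)))), -1)) = Mul(Add(-14, c), Pow(Add(c, Add(2, Mul(-1, Pow(4, 2)), Mul(-3, 4))), -1)) = Mul(Add(-14, c), Pow(Add(c, Add(2, Mul(-1, 16), -12)), -1)) = Mul(Add(-14, c), Pow(Add(c, Add(2, -16, -12)), -1)) = Mul(Add(-14, c), Pow(Add(c, -26), -1)) = Mul(Add(-14, c), Pow(Add(-26, c), -1)) = Mul(Pow(Add(-26, c), -1), Add(-14, c)))
Add(Function('C')(-8), Mul(-1, -434)) = Add(Mul(Pow(Add(-26, -8), -1), Add(-14, -8)), Mul(-1, -434)) = Add(Mul(Pow(-34, -1), -22), 434) = Add(Mul(Rational(-1, 34), -22), 434) = Add(Rational(11, 17), 434) = Rational(7389, 17)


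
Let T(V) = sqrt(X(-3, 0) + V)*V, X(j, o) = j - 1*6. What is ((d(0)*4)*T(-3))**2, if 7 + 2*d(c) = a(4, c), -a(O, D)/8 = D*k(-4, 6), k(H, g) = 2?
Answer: -21168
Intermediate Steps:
X(j, o) = -6 + j (X(j, o) = j - 6 = -6 + j)
a(O, D) = -16*D (a(O, D) = -8*D*2 = -16*D)
d(c) = -7/2 - 8*c (d(c) = -7/2 + (-16*c)/2 = -7/2 - 8*c)
T(V) = V*sqrt(-9 + V) (T(V) = sqrt((-6 - 3) + V)*V = sqrt(-9 + V)*V = V*sqrt(-9 + V))
((d(0)*4)*T(-3))**2 = (((-7/2 - 8*0)*4)*(-3*sqrt(-9 - 3)))**2 = (((-7/2 + 0)*4)*(-6*I*sqrt(3)))**2 = ((-7/2*4)*(-6*I*sqrt(3)))**2 = (-(-84)*I*sqrt(3))**2 = (84*I*sqrt(3))**2 = -21168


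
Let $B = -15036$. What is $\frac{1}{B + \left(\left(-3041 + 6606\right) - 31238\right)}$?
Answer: $- \frac{1}{42709} \approx -2.3414 \cdot 10^{-5}$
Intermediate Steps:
$\frac{1}{B + \left(\left(-3041 + 6606\right) - 31238\right)} = \frac{1}{-15036 + \left(\left(-3041 + 6606\right) - 31238\right)} = \frac{1}{-15036 + \left(3565 - 31238\right)} = \frac{1}{-15036 - 27673} = \frac{1}{-42709} = - \frac{1}{42709}$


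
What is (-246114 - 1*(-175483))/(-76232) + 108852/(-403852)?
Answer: 5056616237/7696611416 ≈ 0.65699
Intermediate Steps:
(-246114 - 1*(-175483))/(-76232) + 108852/(-403852) = (-246114 + 175483)*(-1/76232) + 108852*(-1/403852) = -70631*(-1/76232) - 27213/100963 = 70631/76232 - 27213/100963 = 5056616237/7696611416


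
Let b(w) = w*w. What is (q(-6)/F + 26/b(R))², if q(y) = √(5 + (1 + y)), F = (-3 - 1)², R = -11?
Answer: 676/14641 ≈ 0.046172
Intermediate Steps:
F = 16 (F = (-4)² = 16)
b(w) = w²
q(y) = √(6 + y)
(q(-6)/F + 26/b(R))² = (√(6 - 6)/16 + 26/((-11)²))² = (√0*(1/16) + 26/121)² = (0*(1/16) + 26*(1/121))² = (0 + 26/121)² = (26/121)² = 676/14641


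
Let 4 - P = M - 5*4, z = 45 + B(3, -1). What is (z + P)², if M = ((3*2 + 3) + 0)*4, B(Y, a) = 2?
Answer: 1225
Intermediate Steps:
M = 36 (M = ((6 + 3) + 0)*4 = (9 + 0)*4 = 9*4 = 36)
z = 47 (z = 45 + 2 = 47)
P = -12 (P = 4 - (36 - 5*4) = 4 - (36 - 1*20) = 4 - (36 - 20) = 4 - 1*16 = 4 - 16 = -12)
(z + P)² = (47 - 12)² = 35² = 1225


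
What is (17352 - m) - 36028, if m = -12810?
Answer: -5866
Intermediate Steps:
(17352 - m) - 36028 = (17352 - 1*(-12810)) - 36028 = (17352 + 12810) - 36028 = 30162 - 36028 = -5866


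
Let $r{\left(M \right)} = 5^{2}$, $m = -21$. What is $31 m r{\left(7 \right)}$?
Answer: $-16275$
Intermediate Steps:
$r{\left(M \right)} = 25$
$31 m r{\left(7 \right)} = 31 \left(-21\right) 25 = \left(-651\right) 25 = -16275$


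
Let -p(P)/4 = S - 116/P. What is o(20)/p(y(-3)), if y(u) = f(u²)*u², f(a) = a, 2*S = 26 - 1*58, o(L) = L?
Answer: 405/1412 ≈ 0.28683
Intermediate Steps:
S = -16 (S = (26 - 1*58)/2 = (26 - 58)/2 = (½)*(-32) = -16)
y(u) = u⁴ (y(u) = u²*u² = u⁴)
p(P) = 64 + 464/P (p(P) = -4*(-16 - 116/P) = 64 + 464/P)
o(20)/p(y(-3)) = 20/(64 + 464/((-3)⁴)) = 20/(64 + 464/81) = 20/(5648/81) = 20*(81/5648) = 405/1412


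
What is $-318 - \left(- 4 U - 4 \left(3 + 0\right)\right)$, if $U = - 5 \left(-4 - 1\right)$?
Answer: $-206$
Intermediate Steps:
$U = 25$ ($U = \left(-5\right) \left(-5\right) = 25$)
$-318 - \left(- 4 U - 4 \left(3 + 0\right)\right) = -318 - \left(\left(-4\right) 25 - 4 \left(3 + 0\right)\right) = -318 - \left(-100 - 12\right) = -318 - -112 = -318 + 112 = -206$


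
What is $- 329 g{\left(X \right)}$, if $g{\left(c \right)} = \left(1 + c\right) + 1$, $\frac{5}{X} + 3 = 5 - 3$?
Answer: $987$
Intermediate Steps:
$X = -5$ ($X = \frac{5}{-3 + \left(5 - 3\right)} = \frac{5}{-3 + 2} = \frac{5}{-1} = 5 \left(-1\right) = -5$)
$g{\left(c \right)} = 2 + c$
$- 329 g{\left(X \right)} = - 329 \left(2 - 5\right) = \left(-329\right) \left(-3\right) = 987$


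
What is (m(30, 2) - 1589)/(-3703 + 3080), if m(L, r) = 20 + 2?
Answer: 1567/623 ≈ 2.5152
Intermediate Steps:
m(L, r) = 22
(m(30, 2) - 1589)/(-3703 + 3080) = (22 - 1589)/(-3703 + 3080) = -1567/(-623) = -1567*(-1/623) = 1567/623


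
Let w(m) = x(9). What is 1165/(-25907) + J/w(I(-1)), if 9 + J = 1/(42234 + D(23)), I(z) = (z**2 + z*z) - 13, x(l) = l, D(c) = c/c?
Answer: -10290447373/9847639305 ≈ -1.0450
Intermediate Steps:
D(c) = 1
I(z) = -13 + 2*z**2 (I(z) = (z**2 + z**2) - 13 = 2*z**2 - 13 = -13 + 2*z**2)
w(m) = 9
J = -380114/42235 (J = -9 + 1/(42234 + 1) = -9 + 1/42235 = -380114/42235 ≈ -9.0000)
1165/(-25907) + J/w(I(-1)) = 1165/(-25907) - 380114/42235/9 = 1165*(-1/25907) - 380114/42235*1/9 = -1165/25907 - 380114/380115 = -10290447373/9847639305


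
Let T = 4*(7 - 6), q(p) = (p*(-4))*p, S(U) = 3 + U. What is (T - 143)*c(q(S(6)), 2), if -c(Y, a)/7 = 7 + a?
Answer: 8757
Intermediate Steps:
q(p) = -4*p² (q(p) = (-4*p)*p = -4*p²)
T = 4 (T = 4*1 = 4)
c(Y, a) = -49 - 7*a (c(Y, a) = -7*(7 + a) = -49 - 7*a)
(T - 143)*c(q(S(6)), 2) = (4 - 143)*(-49 - 7*2) = -139*(-49 - 14) = -139*(-63) = 8757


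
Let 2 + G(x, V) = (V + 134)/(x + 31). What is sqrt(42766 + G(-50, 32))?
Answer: 5*sqrt(617386)/19 ≈ 206.77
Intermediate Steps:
G(x, V) = -2 + (134 + V)/(31 + x) (G(x, V) = -2 + (V + 134)/(x + 31) = -2 + (134 + V)/(31 + x))
sqrt(42766 + G(-50, 32)) = sqrt(42766 + (72 + 32 - 2*(-50))/(31 - 50)) = sqrt(42766 + (72 + 32 + 100)/(-19)) = sqrt(42766 - 1/19*204) = sqrt(42766 - 204/19) = sqrt(812350/19) = 5*sqrt(617386)/19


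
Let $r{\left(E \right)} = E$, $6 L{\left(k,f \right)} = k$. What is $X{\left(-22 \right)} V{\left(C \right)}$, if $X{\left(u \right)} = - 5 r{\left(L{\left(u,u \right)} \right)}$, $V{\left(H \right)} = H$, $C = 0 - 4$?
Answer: $- \frac{220}{3} \approx -73.333$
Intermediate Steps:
$C = -4$ ($C = 0 - 4 = -4$)
$L{\left(k,f \right)} = \frac{k}{6}$
$X{\left(u \right)} = - \frac{5 u}{6}$ ($X{\left(u \right)} = - 5 \frac{u}{6} = - \frac{5 u}{6}$)
$X{\left(-22 \right)} V{\left(C \right)} = \left(- \frac{5}{6}\right) \left(-22\right) \left(-4\right) = \frac{55}{3} \left(-4\right) = - \frac{220}{3}$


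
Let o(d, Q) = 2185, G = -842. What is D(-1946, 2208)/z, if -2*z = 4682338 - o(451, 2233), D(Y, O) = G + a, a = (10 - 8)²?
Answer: 1676/4680153 ≈ 0.00035811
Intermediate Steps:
a = 4 (a = 2² = 4)
D(Y, O) = -838 (D(Y, O) = -842 + 4 = -838)
z = -4680153/2 (z = -(4682338 - 1*2185)/2 = -(4682338 - 2185)/2 = -½*4680153 = -4680153/2 ≈ -2.3401e+6)
D(-1946, 2208)/z = -838/(-4680153/2) = -838*(-2/4680153) = 1676/4680153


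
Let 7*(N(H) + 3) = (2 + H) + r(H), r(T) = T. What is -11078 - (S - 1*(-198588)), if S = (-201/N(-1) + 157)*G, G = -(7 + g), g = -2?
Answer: -208546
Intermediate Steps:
N(H) = -19/7 + 2*H/7 (N(H) = -3 + ((2 + H) + H)/7 = -3 + (2 + 2*H)/7 = -3 + (2/7 + 2*H/7) = -19/7 + 2*H/7)
G = -5 (G = -(7 - 2) = -1*5 = -5)
S = -1120 (S = (-201/(-19/7 + (2/7)*(-1)) + 157)*(-5) = (-201/(-19/7 - 2/7) + 157)*(-5) = (-201/(-3) + 157)*(-5) = (-201*(-1/3) + 157)*(-5) = (67 + 157)*(-5) = 224*(-5) = -1120)
-11078 - (S - 1*(-198588)) = -11078 - (-1120 - 1*(-198588)) = -11078 - (-1120 + 198588) = -11078 - 1*197468 = -11078 - 197468 = -208546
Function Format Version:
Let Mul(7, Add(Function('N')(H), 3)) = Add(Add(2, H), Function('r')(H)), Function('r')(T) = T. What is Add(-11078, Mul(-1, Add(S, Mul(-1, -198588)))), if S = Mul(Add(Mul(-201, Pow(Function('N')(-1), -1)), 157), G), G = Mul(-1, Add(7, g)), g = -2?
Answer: -208546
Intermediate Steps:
Function('N')(H) = Add(Rational(-19, 7), Mul(Rational(2, 7), H)) (Function('N')(H) = Add(-3, Mul(Rational(1, 7), Add(Add(2, H), H))) = Add(-3, Mul(Rational(1, 7), Add(2, Mul(2, H)))) = Add(-3, Add(Rational(2, 7), Mul(Rational(2, 7), H))) = Add(Rational(-19, 7), Mul(Rational(2, 7), H)))
G = -5 (G = Mul(-1, Add(7, -2)) = Mul(-1, 5) = -5)
S = -1120 (S = Mul(Add(Mul(-201, Pow(Add(Rational(-19, 7), Mul(Rational(2, 7), -1)), -1)), 157), -5) = Mul(Add(Mul(-201, Pow(Add(Rational(-19, 7), Rational(-2, 7)), -1)), 157), -5) = Mul(Add(Mul(-201, Pow(-3, -1)), 157), -5) = Mul(Add(Mul(-201, Rational(-1, 3)), 157), -5) = Mul(Add(67, 157), -5) = Mul(224, -5) = -1120)
Add(-11078, Mul(-1, Add(S, Mul(-1, -198588)))) = Add(-11078, Mul(-1, Add(-1120, Mul(-1, -198588)))) = Add(-11078, Mul(-1, Add(-1120, 198588))) = Add(-11078, Mul(-1, 197468)) = Add(-11078, -197468) = -208546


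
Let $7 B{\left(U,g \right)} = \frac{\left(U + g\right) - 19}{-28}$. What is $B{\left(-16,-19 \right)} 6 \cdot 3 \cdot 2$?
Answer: $\frac{486}{49} \approx 9.9184$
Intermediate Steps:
$B{\left(U,g \right)} = \frac{19}{196} - \frac{U}{196} - \frac{g}{196}$ ($B{\left(U,g \right)} = \frac{\left(\left(U + g\right) - 19\right) \frac{1}{-28}}{7} = \frac{\left(-19 + U + g\right) \left(- \frac{1}{28}\right)}{7} = \frac{\frac{19}{28} - \frac{U}{28} - \frac{g}{28}}{7} = \frac{19}{196} - \frac{U}{196} - \frac{g}{196}$)
$B{\left(-16,-19 \right)} 6 \cdot 3 \cdot 2 = \left(\frac{19}{196} - - \frac{4}{49} - - \frac{19}{196}\right) 6 \cdot 3 \cdot 2 = \left(\frac{19}{196} + \frac{4}{49} + \frac{19}{196}\right) 18 \cdot 2 = \frac{27}{98} \cdot 36 = \frac{486}{49}$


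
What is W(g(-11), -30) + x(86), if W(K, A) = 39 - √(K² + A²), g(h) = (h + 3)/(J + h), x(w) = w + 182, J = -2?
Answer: 307 - 2*√38041/13 ≈ 276.99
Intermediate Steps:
x(w) = 182 + w
g(h) = (3 + h)/(-2 + h) (g(h) = (h + 3)/(-2 + h) = (3 + h)/(-2 + h))
W(K, A) = 39 - √(A² + K²)
W(g(-11), -30) + x(86) = (39 - √((-30)² + ((3 - 11)/(-2 - 11))²)) + (182 + 86) = (39 - √(900 + (-8/(-13))²)) + 268 = (39 - √(900 + (-1/13*(-8))²)) + 268 = (39 - √(900 + (8/13)²)) + 268 = (39 - √(900 + 64/169)) + 268 = (39 - √(152164/169)) + 268 = (39 - 2*√38041/13) + 268 = 307 - 2*√38041/13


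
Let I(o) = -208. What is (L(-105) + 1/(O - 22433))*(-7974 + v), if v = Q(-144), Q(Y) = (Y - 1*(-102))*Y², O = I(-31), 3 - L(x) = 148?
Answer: 961778426052/7547 ≈ 1.2744e+8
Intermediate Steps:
L(x) = -145 (L(x) = 3 - 1*148 = 3 - 148 = -145)
O = -208
Q(Y) = Y²*(102 + Y) (Q(Y) = (Y + 102)*Y² = (102 + Y)*Y² = Y²*(102 + Y))
v = -870912 (v = (-144)²*(102 - 144) = 20736*(-42) = -870912)
(L(-105) + 1/(O - 22433))*(-7974 + v) = (-145 + 1/(-208 - 22433))*(-7974 - 870912) = (-145 + 1/(-22641))*(-878886) = (-145 - 1/22641)*(-878886) = -3282946/22641*(-878886) = 961778426052/7547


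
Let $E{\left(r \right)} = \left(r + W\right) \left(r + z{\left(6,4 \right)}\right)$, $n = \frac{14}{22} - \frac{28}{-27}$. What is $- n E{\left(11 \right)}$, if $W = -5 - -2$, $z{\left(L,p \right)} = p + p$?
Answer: $- \frac{75544}{297} \approx -254.36$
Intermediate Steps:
$z{\left(L,p \right)} = 2 p$
$n = \frac{497}{297}$ ($n = 14 \cdot \frac{1}{22} - - \frac{28}{27} = \frac{7}{11} + \frac{28}{27} = \frac{497}{297} \approx 1.6734$)
$W = -3$ ($W = -5 + 2 = -3$)
$E{\left(r \right)} = \left(-3 + r\right) \left(8 + r\right)$ ($E{\left(r \right)} = \left(r - 3\right) \left(r + 2 \cdot 4\right) = \left(-3 + r\right) \left(r + 8\right) = \left(-3 + r\right) \left(8 + r\right)$)
$- n E{\left(11 \right)} = \left(-1\right) \frac{497}{297} \left(-24 + 11^{2} + 5 \cdot 11\right) = - \frac{497 \left(-24 + 121 + 55\right)}{297} = \left(- \frac{497}{297}\right) 152 = - \frac{75544}{297}$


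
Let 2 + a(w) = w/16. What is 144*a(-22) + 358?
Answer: -128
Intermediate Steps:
a(w) = -2 + w/16
144*a(-22) + 358 = 144*(-2 + (1/16)*(-22)) + 358 = 144*(-2 - 11/8) + 358 = 144*(-27/8) + 358 = -486 + 358 = -128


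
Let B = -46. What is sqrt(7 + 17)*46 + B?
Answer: -46 + 92*sqrt(6) ≈ 179.35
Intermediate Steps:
sqrt(7 + 17)*46 + B = sqrt(7 + 17)*46 - 46 = sqrt(24)*46 - 46 = (2*sqrt(6))*46 - 46 = 92*sqrt(6) - 46 = -46 + 92*sqrt(6)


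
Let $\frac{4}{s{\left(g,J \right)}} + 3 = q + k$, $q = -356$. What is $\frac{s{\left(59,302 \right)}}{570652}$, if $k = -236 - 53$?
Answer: $- \frac{1}{92445624} \approx -1.0817 \cdot 10^{-8}$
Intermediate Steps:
$k = -289$
$s{\left(g,J \right)} = - \frac{1}{162}$ ($s{\left(g,J \right)} = \frac{4}{-3 - 645} = \frac{4}{-648} = 4 \left(- \frac{1}{648}\right) = - \frac{1}{162}$)
$\frac{s{\left(59,302 \right)}}{570652} = - \frac{1}{162 \cdot 570652} = \left(- \frac{1}{162}\right) \frac{1}{570652} = - \frac{1}{92445624}$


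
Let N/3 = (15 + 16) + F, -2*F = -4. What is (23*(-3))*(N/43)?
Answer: -6831/43 ≈ -158.86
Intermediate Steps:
F = 2 (F = -½*(-4) = 2)
N = 99 (N = 3*((15 + 16) + 2) = 3*(31 + 2) = 3*33 = 99)
(23*(-3))*(N/43) = (23*(-3))*(99/43) = -6831/43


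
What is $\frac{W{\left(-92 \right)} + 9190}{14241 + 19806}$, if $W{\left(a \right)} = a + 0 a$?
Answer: $\frac{9098}{34047} \approx 0.26722$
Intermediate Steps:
$W{\left(a \right)} = a$ ($W{\left(a \right)} = a + 0 = a$)
$\frac{W{\left(-92 \right)} + 9190}{14241 + 19806} = \frac{-92 + 9190}{14241 + 19806} = \frac{9098}{34047}$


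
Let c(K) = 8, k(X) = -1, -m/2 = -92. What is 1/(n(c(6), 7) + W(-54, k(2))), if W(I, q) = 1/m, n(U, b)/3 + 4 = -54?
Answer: -184/32015 ≈ -0.0057473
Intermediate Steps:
m = 184 (m = -2*(-92) = 184)
n(U, b) = -174 (n(U, b) = -12 + 3*(-54) = -12 - 162 = -174)
W(I, q) = 1/184
1/(n(c(6), 7) + W(-54, k(2))) = 1/(-174 + 1/184) = 1/(-32015/184) = -184/32015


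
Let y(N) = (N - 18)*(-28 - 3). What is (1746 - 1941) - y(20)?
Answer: -133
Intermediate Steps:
y(N) = 558 - 31*N (y(N) = (-18 + N)*(-31) = 558 - 31*N)
(1746 - 1941) - y(20) = (1746 - 1941) - (558 - 31*20) = -195 - (558 - 620) = -195 - 1*(-62) = -195 + 62 = -133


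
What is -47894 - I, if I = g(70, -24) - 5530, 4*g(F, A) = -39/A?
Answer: -1355661/32 ≈ -42364.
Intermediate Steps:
g(F, A) = -39/(4*A) (g(F, A) = (-39/A)/4 = -39/(4*A))
I = -176947/32 (I = -39/4/(-24) - 5530 = -39/4*(-1/24) - 5530 = 13/32 - 5530 = -176947/32 ≈ -5529.6)
-47894 - I = -47894 - 1*(-176947/32) = -47894 + 176947/32 = -1355661/32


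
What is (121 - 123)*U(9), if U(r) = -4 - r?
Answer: 26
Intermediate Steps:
(121 - 123)*U(9) = (121 - 123)*(-4 - 1*9) = -2*(-4 - 9) = -2*(-13) = 26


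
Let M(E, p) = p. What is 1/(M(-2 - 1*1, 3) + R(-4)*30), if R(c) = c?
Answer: -1/117 ≈ -0.0085470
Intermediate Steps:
1/(M(-2 - 1*1, 3) + R(-4)*30) = 1/(3 - 4*30) = 1/(3 - 120) = 1/(-117) = -1/117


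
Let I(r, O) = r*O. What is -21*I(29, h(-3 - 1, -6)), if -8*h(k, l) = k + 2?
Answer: -609/4 ≈ -152.25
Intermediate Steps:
h(k, l) = -¼ - k/8 (h(k, l) = -(k + 2)/8 = -(2 + k)/8 = -¼ - k/8)
I(r, O) = O*r
-21*I(29, h(-3 - 1, -6)) = -21*(-¼ - (-3 - 1)/8)*29 = -21*(-¼ - ⅛*(-4))*29 = -21*(-¼ + ½)*29 = -21*29/4 = -609/4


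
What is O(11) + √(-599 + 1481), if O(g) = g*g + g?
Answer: 132 + 21*√2 ≈ 161.70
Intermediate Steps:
O(g) = g + g² (O(g) = g² + g = g + g²)
O(11) + √(-599 + 1481) = 11*(1 + 11) + √(-599 + 1481) = 11*12 + √882 = 132 + 21*√2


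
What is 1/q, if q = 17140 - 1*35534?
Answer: -1/18394 ≈ -5.4366e-5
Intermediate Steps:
q = -18394 (q = 17140 - 35534 = -18394)
1/q = 1/(-18394) = -1/18394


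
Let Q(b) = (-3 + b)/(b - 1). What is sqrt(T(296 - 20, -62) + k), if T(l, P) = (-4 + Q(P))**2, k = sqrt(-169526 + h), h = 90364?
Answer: sqrt(34969 + 3969*I*sqrt(79162))/63 ≈ 12.048 + 11.677*I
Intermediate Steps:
Q(b) = (-3 + b)/(-1 + b)
k = I*sqrt(79162) (k = sqrt(-169526 + 90364) = sqrt(-79162) = I*sqrt(79162) ≈ 281.36*I)
T(l, P) = (-4 + (-3 + P)/(-1 + P))**2
sqrt(T(296 - 20, -62) + k) = sqrt((1 - 3*(-62))**2/(-1 - 62)**2 + I*sqrt(79162)) = sqrt((1 + 186)**2/(-63)**2 + I*sqrt(79162)) = sqrt(187**2*(1/3969) + I*sqrt(79162)) = sqrt(34969*(1/3969) + I*sqrt(79162)) = sqrt(34969/3969 + I*sqrt(79162))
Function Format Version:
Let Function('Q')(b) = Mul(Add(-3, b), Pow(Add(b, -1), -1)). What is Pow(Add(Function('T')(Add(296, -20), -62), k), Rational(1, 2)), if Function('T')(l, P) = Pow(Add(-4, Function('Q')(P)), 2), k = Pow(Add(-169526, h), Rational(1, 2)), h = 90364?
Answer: Mul(Rational(1, 63), Pow(Add(34969, Mul(3969, I, Pow(79162, Rational(1, 2)))), Rational(1, 2))) ≈ Add(12.048, Mul(11.677, I))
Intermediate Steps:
Function('Q')(b) = Mul(Pow(Add(-1, b), -1), Add(-3, b)) (Function('Q')(b) = Mul(Add(-3, b), Pow(Add(-1, b), -1)) = Mul(Pow(Add(-1, b), -1), Add(-3, b)))
k = Mul(I, Pow(79162, Rational(1, 2))) (k = Pow(Add(-169526, 90364), Rational(1, 2)) = Pow(-79162, Rational(1, 2)) = Mul(I, Pow(79162, Rational(1, 2))) ≈ Mul(281.36, I))
Function('T')(l, P) = Pow(Add(-4, Mul(Pow(Add(-1, P), -1), Add(-3, P))), 2)
Pow(Add(Function('T')(Add(296, -20), -62), k), Rational(1, 2)) = Pow(Add(Mul(Pow(Add(1, Mul(-3, -62)), 2), Pow(Add(-1, -62), -2)), Mul(I, Pow(79162, Rational(1, 2)))), Rational(1, 2)) = Pow(Add(Mul(Pow(Add(1, 186), 2), Pow(-63, -2)), Mul(I, Pow(79162, Rational(1, 2)))), Rational(1, 2)) = Pow(Add(Mul(Pow(187, 2), Rational(1, 3969)), Mul(I, Pow(79162, Rational(1, 2)))), Rational(1, 2)) = Pow(Add(Mul(34969, Rational(1, 3969)), Mul(I, Pow(79162, Rational(1, 2)))), Rational(1, 2)) = Pow(Add(Rational(34969, 3969), Mul(I, Pow(79162, Rational(1, 2)))), Rational(1, 2))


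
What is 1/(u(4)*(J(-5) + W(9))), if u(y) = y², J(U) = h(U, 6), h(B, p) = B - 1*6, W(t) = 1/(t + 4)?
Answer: -13/2272 ≈ -0.0057218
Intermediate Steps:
W(t) = 1/(4 + t)
h(B, p) = -6 + B (h(B, p) = B - 6 = -6 + B)
J(U) = -6 + U
1/(u(4)*(J(-5) + W(9))) = 1/(4²*((-6 - 5) + 1/(4 + 9))) = 1/(16*(-11 + 1/13)) = 1/(16*(-142/13)) = 1/(-2272/13) = -13/2272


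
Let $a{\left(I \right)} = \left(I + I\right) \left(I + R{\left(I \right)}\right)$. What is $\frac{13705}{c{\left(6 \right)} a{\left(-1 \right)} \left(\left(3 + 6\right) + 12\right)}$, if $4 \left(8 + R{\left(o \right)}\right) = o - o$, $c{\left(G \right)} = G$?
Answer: $\frac{13705}{2268} \approx 6.0428$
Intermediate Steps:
$R{\left(o \right)} = -8$ ($R{\left(o \right)} = -8 + \frac{o - o}{4} = -8 + \frac{1}{4} \cdot 0 = -8 + 0 = -8$)
$a{\left(I \right)} = 2 I \left(-8 + I\right)$ ($a{\left(I \right)} = \left(I + I\right) \left(I - 8\right) = 2 I \left(-8 + I\right)$)
$\frac{13705}{c{\left(6 \right)} a{\left(-1 \right)} \left(\left(3 + 6\right) + 12\right)} = \frac{13705}{6 \cdot 2 \left(-1\right) \left(-8 - 1\right) \left(\left(3 + 6\right) + 12\right)} = \frac{13705}{6 \cdot 2 \left(-1\right) \left(-9\right) \left(9 + 12\right)} = \frac{13705}{6 \cdot 18 \cdot 21} = \frac{13705}{108 \cdot 21} = \frac{13705}{2268}$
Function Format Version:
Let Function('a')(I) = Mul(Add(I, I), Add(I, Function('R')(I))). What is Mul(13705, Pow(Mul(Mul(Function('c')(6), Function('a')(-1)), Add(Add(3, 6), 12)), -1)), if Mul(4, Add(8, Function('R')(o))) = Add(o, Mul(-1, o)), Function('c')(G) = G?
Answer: Rational(13705, 2268) ≈ 6.0428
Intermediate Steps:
Function('R')(o) = -8 (Function('R')(o) = Add(-8, Mul(Rational(1, 4), Add(o, Mul(-1, o)))) = Add(-8, Mul(Rational(1, 4), 0)) = Add(-8, 0) = -8)
Function('a')(I) = Mul(2, I, Add(-8, I)) (Function('a')(I) = Mul(Add(I, I), Add(I, -8)) = Mul(Mul(2, I), Add(-8, I)) = Mul(2, I, Add(-8, I)))
Mul(13705, Pow(Mul(Mul(Function('c')(6), Function('a')(-1)), Add(Add(3, 6), 12)), -1)) = Mul(13705, Pow(Mul(Mul(6, Mul(2, -1, Add(-8, -1))), Add(Add(3, 6), 12)), -1)) = Mul(13705, Pow(Mul(Mul(6, Mul(2, -1, -9)), Add(9, 12)), -1)) = Mul(13705, Pow(Mul(Mul(6, 18), 21), -1)) = Mul(13705, Pow(Mul(108, 21), -1)) = Mul(13705, Pow(2268, -1)) = Mul(13705, Rational(1, 2268)) = Rational(13705, 2268)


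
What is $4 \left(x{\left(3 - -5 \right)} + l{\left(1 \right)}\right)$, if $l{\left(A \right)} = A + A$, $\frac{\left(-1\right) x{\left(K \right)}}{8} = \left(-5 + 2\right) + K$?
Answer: $-152$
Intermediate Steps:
$x{\left(K \right)} = 24 - 8 K$ ($x{\left(K \right)} = - 8 \left(\left(-5 + 2\right) + K\right) = - 8 \left(-3 + K\right) = 24 - 8 K$)
$l{\left(A \right)} = 2 A$
$4 \left(x{\left(3 - -5 \right)} + l{\left(1 \right)}\right) = 4 \left(\left(24 - 8 \left(3 - -5\right)\right) + 2 \cdot 1\right) = 4 \left(\left(24 - 8 \left(3 + 5\right)\right) + 2\right) = 4 \left(\left(24 - 64\right) + 2\right) = 4 \left(-40 + 2\right) = 4 \left(-38\right) = -152$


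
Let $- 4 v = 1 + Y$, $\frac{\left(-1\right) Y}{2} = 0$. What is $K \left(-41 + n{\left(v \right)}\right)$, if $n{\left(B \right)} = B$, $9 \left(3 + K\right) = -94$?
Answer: $\frac{6655}{12} \approx 554.58$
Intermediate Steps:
$Y = 0$ ($Y = \left(-2\right) 0 = 0$)
$K = - \frac{121}{9}$ ($K = -3 + \frac{1}{9} \left(-94\right) = -3 - \frac{94}{9} = - \frac{121}{9} \approx -13.444$)
$v = - \frac{1}{4}$ ($v = - \frac{1 + 0}{4} = \left(- \frac{1}{4}\right) 1 = - \frac{1}{4} \approx -0.25$)
$K \left(-41 + n{\left(v \right)}\right) = - \frac{121 \left(-41 - \frac{1}{4}\right)}{9} = \left(- \frac{121}{9}\right) \left(- \frac{165}{4}\right) = \frac{6655}{12}$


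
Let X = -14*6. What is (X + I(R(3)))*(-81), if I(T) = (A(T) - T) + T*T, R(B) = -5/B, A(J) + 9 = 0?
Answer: 7173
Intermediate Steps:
A(J) = -9 (A(J) = -9 + 0 = -9)
I(T) = -9 + T² - T (I(T) = (-9 - T) + T*T = (-9 - T) + T² = -9 + T² - T)
X = -84
(X + I(R(3)))*(-81) = (-84 + (-9 + (-5/3)² - (-5)/3))*(-81) = (-84 + (-9 + (-5*⅓)² - (-5)/3))*(-81) = (-84 + (-9 + (-5/3)² - 1*(-5/3)))*(-81) = (-84 + (-9 + 25/9 + 5/3))*(-81) = (-84 - 41/9)*(-81) = -797/9*(-81) = 7173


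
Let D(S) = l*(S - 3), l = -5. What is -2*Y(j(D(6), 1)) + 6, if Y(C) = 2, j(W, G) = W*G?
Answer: 2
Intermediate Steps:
D(S) = 15 - 5*S (D(S) = -5*(S - 3) = -5*(-3 + S) = 15 - 5*S)
j(W, G) = G*W
-2*Y(j(D(6), 1)) + 6 = -2*2 + 6 = -4 + 6 = 2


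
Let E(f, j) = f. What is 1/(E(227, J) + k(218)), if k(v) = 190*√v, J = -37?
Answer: -227/7818271 + 190*√218/7818271 ≈ 0.00032978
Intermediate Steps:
1/(E(227, J) + k(218)) = 1/(227 + 190*√218)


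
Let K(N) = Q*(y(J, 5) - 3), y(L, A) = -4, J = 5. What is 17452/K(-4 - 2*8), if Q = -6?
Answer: 8726/21 ≈ 415.52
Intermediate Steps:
K(N) = 42 (K(N) = -6*(-4 - 3) = -6*(-7) = 42)
17452/K(-4 - 2*8) = 17452/42 = 17452*(1/42) = 8726/21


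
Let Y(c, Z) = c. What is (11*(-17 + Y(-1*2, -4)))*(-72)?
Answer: 15048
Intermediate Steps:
(11*(-17 + Y(-1*2, -4)))*(-72) = (11*(-17 - 1*2))*(-72) = (11*(-17 - 2))*(-72) = (11*(-19))*(-72) = -209*(-72) = 15048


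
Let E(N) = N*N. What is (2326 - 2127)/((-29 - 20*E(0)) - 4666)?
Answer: -199/4695 ≈ -0.042386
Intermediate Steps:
E(N) = N²
(2326 - 2127)/((-29 - 20*E(0)) - 4666) = (2326 - 2127)/((-29 - 20*0²) - 4666) = 199/((-29 - 20*0) - 4666) = 199/((-29 + 0) - 4666) = 199/(-29 - 4666) = 199/(-4695) = 199*(-1/4695) = -199/4695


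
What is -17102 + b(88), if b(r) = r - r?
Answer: -17102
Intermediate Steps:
b(r) = 0
-17102 + b(88) = -17102 + 0 = -17102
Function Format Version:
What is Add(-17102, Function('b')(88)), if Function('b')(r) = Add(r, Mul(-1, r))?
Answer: -17102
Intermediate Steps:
Function('b')(r) = 0
Add(-17102, Function('b')(88)) = Add(-17102, 0) = -17102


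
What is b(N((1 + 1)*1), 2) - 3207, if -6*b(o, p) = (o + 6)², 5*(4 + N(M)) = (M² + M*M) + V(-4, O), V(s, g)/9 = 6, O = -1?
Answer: -81039/25 ≈ -3241.6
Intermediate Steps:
V(s, g) = 54 (V(s, g) = 9*6 = 54)
N(M) = 34/5 + 2*M²/5 (N(M) = -4 + ((M² + M*M) + 54)/5 = -4 + ((M² + M²) + 54)/5 = -4 + (2*M² + 54)/5 = -4 + (54 + 2*M²)/5 = -4 + (54/5 + 2*M²/5) = 34/5 + 2*M²/5)
b(o, p) = -(6 + o)²/6 (b(o, p) = -(o + 6)²/6 = -(6 + o)²/6)
b(N((1 + 1)*1), 2) - 3207 = -(6 + (34/5 + 2*((1 + 1)*1)²/5))²/6 - 3207 = -(6 + (34/5 + 2*(2*1)²/5))²/6 - 3207 = -(6 + (34/5 + (⅖)*2²))²/6 - 3207 = -(6 + (34/5 + (⅖)*4))²/6 - 3207 = -(6 + (34/5 + 8/5))²/6 - 3207 = -(6 + 42/5)²/6 - 3207 = -(72/5)²/6 - 3207 = -⅙*5184/25 - 3207 = -864/25 - 3207 = -81039/25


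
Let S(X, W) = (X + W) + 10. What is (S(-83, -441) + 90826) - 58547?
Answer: 31765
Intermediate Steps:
S(X, W) = 10 + W + X (S(X, W) = (W + X) + 10 = 10 + W + X)
(S(-83, -441) + 90826) - 58547 = ((10 - 441 - 83) + 90826) - 58547 = (-514 + 90826) - 58547 = 90312 - 58547 = 31765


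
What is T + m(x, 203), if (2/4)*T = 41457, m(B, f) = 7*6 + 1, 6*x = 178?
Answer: 82957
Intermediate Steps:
x = 89/3 (x = (⅙)*178 = 89/3 ≈ 29.667)
m(B, f) = 43 (m(B, f) = 42 + 1 = 43)
T = 82914 (T = 2*41457 = 82914)
T + m(x, 203) = 82914 + 43 = 82957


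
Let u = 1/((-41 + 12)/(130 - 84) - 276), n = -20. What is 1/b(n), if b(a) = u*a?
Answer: 2545/184 ≈ 13.832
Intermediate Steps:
u = -46/12725 (u = 1/(-29/46 - 276) = 1/(-12725/46) = -46/12725 ≈ -0.0036149)
b(a) = -46*a/12725
1/b(n) = 1/(-46/12725*(-20)) = 1/(184/2545) = 2545/184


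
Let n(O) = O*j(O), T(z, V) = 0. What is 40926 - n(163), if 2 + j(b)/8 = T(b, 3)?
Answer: 43534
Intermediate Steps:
j(b) = -16 (j(b) = -16 + 8*0 = -16 + 0 = -16)
n(O) = -16*O (n(O) = O*(-16) = -16*O)
40926 - n(163) = 40926 - (-16)*163 = 40926 - 1*(-2608) = 40926 + 2608 = 43534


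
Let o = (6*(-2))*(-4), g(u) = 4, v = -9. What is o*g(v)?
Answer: 192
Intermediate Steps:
o = 48 (o = -12*(-4) = 48)
o*g(v) = 48*4 = 192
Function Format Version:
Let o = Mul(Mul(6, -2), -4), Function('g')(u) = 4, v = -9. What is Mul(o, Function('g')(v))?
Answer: 192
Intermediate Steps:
o = 48 (o = Mul(-12, -4) = 48)
Mul(o, Function('g')(v)) = Mul(48, 4) = 192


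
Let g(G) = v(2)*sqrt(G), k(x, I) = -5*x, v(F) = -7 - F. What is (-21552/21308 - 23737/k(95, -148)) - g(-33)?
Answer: 123887699/2530325 + 9*I*sqrt(33) ≈ 48.961 + 51.701*I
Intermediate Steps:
g(G) = -9*sqrt(G) (g(G) = (-7 - 1*2)*sqrt(G) = (-7 - 2)*sqrt(G) = -9*sqrt(G))
(-21552/21308 - 23737/k(95, -148)) - g(-33) = (-21552/21308 - 23737/((-5*95))) - (-9)*sqrt(-33) = (-21552*1/21308 - 23737/(-475)) - (-9)*I*sqrt(33) = (-5388/5327 - 23737*(-1/475)) - (-9)*I*sqrt(33) = (-5388/5327 + 23737/475) + 9*I*sqrt(33) = 123887699/2530325 + 9*I*sqrt(33)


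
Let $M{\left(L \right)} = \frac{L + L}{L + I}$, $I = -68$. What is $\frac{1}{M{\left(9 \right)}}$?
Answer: $- \frac{59}{18} \approx -3.2778$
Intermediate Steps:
$M{\left(L \right)} = \frac{2 L}{-68 + L}$ ($M{\left(L \right)} = \frac{L + L}{L - 68} = \frac{2 L}{-68 + L}$)
$\frac{1}{M{\left(9 \right)}} = \frac{1}{2 \cdot 9 \frac{1}{-68 + 9}} = \frac{1}{2 \cdot 9 \frac{1}{-59}} = \frac{1}{2 \cdot 9 \left(- \frac{1}{59}\right)} = \frac{1}{- \frac{18}{59}} = - \frac{59}{18}$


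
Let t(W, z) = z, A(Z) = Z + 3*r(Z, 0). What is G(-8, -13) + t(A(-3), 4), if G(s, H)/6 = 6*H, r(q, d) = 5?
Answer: -464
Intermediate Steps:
G(s, H) = 36*H (G(s, H) = 6*(6*H) = 36*H)
A(Z) = 15 + Z (A(Z) = Z + 3*5 = Z + 15 = 15 + Z)
G(-8, -13) + t(A(-3), 4) = 36*(-13) + 4 = -468 + 4 = -464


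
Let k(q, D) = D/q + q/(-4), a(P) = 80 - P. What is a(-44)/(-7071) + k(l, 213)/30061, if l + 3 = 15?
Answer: -14493067/850245324 ≈ -0.017046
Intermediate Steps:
l = 12 (l = -3 + 15 = 12)
k(q, D) = -q/4 + D/q (k(q, D) = D/q + q*(-1/4) = D/q - q/4 = -q/4 + D/q)
a(-44)/(-7071) + k(l, 213)/30061 = (80 - 1*(-44))/(-7071) + (-1/4*12 + 213/12)/30061 = (80 + 44)*(-1/7071) + (-3 + 213*(1/12))*(1/30061) = 124*(-1/7071) + (-3 + 71/4)*(1/30061) = -124/7071 + (59/4)*(1/30061) = -124/7071 + 59/120244 = -14493067/850245324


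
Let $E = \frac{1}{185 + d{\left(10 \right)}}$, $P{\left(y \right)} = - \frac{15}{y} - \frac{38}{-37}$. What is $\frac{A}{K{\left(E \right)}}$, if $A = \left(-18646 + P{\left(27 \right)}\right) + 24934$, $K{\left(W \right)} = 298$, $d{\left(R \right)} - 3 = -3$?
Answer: $\frac{2094061}{99234} \approx 21.102$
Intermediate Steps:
$P{\left(y \right)} = \frac{38}{37} - \frac{15}{y}$ ($P{\left(y \right)} = - \frac{15}{y} - - \frac{38}{37} = - \frac{15}{y} + \frac{38}{37} = \frac{38}{37} - \frac{15}{y}$)
$d{\left(R \right)} = 0$ ($d{\left(R \right)} = 3 - 3 = 0$)
$E = \frac{1}{185}$ ($E = \frac{1}{185 + 0} = \frac{1}{185} \approx 0.0054054$)
$A = \frac{2094061}{333}$ ($A = \left(-18646 + \left(\frac{38}{37} - \frac{15}{27}\right)\right) + 24934 = \left(-18646 + \left(\frac{38}{37} - \frac{5}{9}\right)\right) + 24934 = \left(-18646 + \frac{157}{333}\right) + 24934 = - \frac{6208961}{333} + 24934 = \frac{2094061}{333} \approx 6288.5$)
$\frac{A}{K{\left(E \right)}} = \frac{2094061}{333 \cdot 298} = \frac{2094061}{333} \cdot \frac{1}{298} = \frac{2094061}{99234}$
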